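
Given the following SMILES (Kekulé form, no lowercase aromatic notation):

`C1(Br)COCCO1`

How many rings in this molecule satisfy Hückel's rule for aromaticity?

0

The SMILES encodes a six-membered saturated ring with oxygens at positions 1 and 4.
The 6-membered ring with two oxygens (1,4) has only sp³ atoms, so it is not fully conjugated — not aromatic (1,4-dioxane).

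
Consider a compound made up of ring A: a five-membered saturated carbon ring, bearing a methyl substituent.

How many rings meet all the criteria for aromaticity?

Ring A has only sp³ atoms, so it is not fully conjugated — not aromatic (cyclopentane).

0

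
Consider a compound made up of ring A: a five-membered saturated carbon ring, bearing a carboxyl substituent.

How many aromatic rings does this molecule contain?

Ring A has only sp³ atoms, so it is not fully conjugated — not aromatic (cyclopentane).

0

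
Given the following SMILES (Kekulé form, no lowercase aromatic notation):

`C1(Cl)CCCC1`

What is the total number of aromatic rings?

The SMILES encodes a five-membered saturated carbon ring.
The 5-membered ring has only sp³ atoms, so it is not fully conjugated — not aromatic (cyclopentane).

0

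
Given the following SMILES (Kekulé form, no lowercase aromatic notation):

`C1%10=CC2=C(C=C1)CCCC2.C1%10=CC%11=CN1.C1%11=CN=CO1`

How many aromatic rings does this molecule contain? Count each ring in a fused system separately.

The SMILES encodes a six-membered carbon ring with three alternating C=C double bonds, fused to a saturated six-membered carbon ring; a five-membered ring of four carbons and one nitrogen bearing a hydrogen, with two C=C double bonds; a five-membered ring with an oxygen at position 1 and a nitrogen at position 3 (in a C=N bond), with two double bonds.
The 6-membered ring is fully conjugated (every ring atom contributes a p orbital); 3 ring double bonds give 6 π electrons. Since 6 = 4n+2 (n=1), it is aromatic (benzene ring).
The second 6-membered ring has four sp³ carbons, so it is not fully conjugated — not aromatic (cyclohexane ring).
The 5-membered ring with one N–H is fully conjugated (every ring atom contributes a p orbital); 2 ring double bonds (4 π electrons) plus a heteroatom lone pair (2) give 6 π electrons. 6 = 4(1)+2, so it is aromatic (pyrrole).
The 5-membered ring with one oxygen and one =N– is fully conjugated (every ring atom contributes a p orbital); 2 ring double bonds (4 π electrons) plus a heteroatom lone pair (2) give 6 π electrons. That satisfies 4n+2 with n=1, so it is aromatic (oxazole).
3 of the 4 rings are aromatic. Total: 3.

3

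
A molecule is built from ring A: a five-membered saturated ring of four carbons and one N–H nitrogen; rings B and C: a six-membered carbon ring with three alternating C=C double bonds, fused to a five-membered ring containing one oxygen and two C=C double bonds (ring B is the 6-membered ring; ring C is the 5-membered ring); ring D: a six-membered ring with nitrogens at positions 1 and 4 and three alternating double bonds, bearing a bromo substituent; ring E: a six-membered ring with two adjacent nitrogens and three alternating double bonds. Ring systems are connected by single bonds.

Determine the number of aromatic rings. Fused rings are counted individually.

4

Ring A has only sp³ atoms, so it is not fully conjugated — not aromatic (pyrrolidine).
Rings B and C form a fused bicyclic system (with one oxygen) with 9 sp² atoms and 10 π electrons from ring double bonds plus a heteroatom lone pair. 10 = 4(2)+2, so the system is aromatic and both rings count as aromatic (benzofuran).
Ring D is planar and fully conjugated; 3 ring double bonds give 6 π electrons. Since 6 = 4n+2 (n=1), ring D is aromatic (pyrazine).
Ring E has a continuous p-orbital overlap around the ring; 3 ring double bonds give 6 π electrons. 6 = 4(1)+2, so ring E is aromatic (pyridazine).
Aromatic: B, C, D, E. Total: 4.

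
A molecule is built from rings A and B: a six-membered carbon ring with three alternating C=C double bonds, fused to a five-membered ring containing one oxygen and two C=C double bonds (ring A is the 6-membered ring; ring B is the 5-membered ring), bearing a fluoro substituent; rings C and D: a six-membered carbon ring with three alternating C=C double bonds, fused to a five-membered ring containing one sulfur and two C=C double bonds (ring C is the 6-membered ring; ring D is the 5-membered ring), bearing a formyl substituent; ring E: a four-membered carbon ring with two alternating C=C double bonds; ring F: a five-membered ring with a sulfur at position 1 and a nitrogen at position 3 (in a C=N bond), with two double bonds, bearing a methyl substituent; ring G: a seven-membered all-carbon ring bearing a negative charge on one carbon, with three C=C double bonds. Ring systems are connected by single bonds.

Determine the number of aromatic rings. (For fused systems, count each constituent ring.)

5

Rings A and B form a fused bicyclic system (with one oxygen) with 9 sp² atoms and 10 π electrons from ring double bonds plus a heteroatom lone pair. 10 = 4(2)+2, so the system is aromatic and both rings count as aromatic (benzofuran).
Rings C and D form a fused bicyclic system (with one sulfur) with 9 sp² atoms and 10 π electrons from ring double bonds plus a heteroatom lone pair. 10 = 4(2)+2, so the system is aromatic and both rings count as aromatic (benzothiophene).
Ring E has only sp² ring atoms; a planar conformation would have a fully conjugated π system of 4 electrons. But 4 = 4(1), which is 4n not 4n+2, so ring E is not aromatic (cyclobutadiene) — cyclobutadiene is antiaromatic and distorts to a rectangle.
Ring F is planar and fully conjugated; 2 ring double bonds (4 π electrons) plus a heteroatom lone pair (2) give 6 π electrons. That satisfies 4n+2 with n=1, so ring F is aromatic (thiazole).
Ring G has only sp² ring atoms; a planar conformation would have a fully conjugated π system of 8 electrons. But 8 = 4(2), which is 4n not 4n+2, so ring G is not aromatic (cycloheptatrienyl anion).
Aromatic: A, B, C, D, F. Total: 5.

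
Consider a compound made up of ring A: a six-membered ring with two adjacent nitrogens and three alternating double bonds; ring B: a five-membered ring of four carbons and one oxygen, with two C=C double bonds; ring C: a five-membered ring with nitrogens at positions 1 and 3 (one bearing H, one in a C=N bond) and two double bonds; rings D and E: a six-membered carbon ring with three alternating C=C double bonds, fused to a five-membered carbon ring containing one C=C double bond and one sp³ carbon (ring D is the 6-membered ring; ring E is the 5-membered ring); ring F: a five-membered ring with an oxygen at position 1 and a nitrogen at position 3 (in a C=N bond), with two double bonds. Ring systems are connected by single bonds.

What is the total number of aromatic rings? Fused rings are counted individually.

Ring A is fully conjugated (every ring atom contributes a p orbital); 3 ring double bonds give 6 π electrons. Since 6 = 4n+2 (n=1), ring A is aromatic (pyridazine).
Ring B has a continuous p-orbital overlap around the ring; 2 ring double bonds (4 π electrons) plus a heteroatom lone pair (2) give 6 π electrons. Since 6 = 4n+2 (n=1), ring B is aromatic (furan).
Ring C is fully conjugated (every ring atom contributes a p orbital); 2 ring double bonds (4 π electrons) plus a heteroatom lone pair (2) give 6 π electrons. 6 = 4(1)+2, so ring C is aromatic (imidazole).
Ring D has a continuous p-orbital overlap around the ring; 3 ring double bonds give 6 π electrons. That satisfies 4n+2 with n=1, so ring D is aromatic (benzene ring).
Ring E has one sp³ carbon, so it is not fully conjugated — not aromatic (cyclopentene ring).
Ring F is planar and fully conjugated; 2 ring double bonds (4 π electrons) plus a heteroatom lone pair (2) give 6 π electrons. 6 = 4(1)+2, so ring F is aromatic (oxazole).
Aromatic: A, B, C, D, F. Total: 5.

5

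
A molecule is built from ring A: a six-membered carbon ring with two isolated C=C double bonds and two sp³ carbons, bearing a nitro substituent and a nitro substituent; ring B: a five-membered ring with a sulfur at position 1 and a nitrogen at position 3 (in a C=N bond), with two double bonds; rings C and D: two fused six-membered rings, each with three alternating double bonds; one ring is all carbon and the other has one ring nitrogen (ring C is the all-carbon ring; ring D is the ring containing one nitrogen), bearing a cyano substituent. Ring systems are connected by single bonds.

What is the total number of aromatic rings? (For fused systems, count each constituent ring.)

3

Ring A has two sp³ carbons, so it is not fully conjugated — not aromatic (1,4-cyclohexadiene).
Ring B is planar and fully conjugated; 2 ring double bonds (4 π electrons) plus a heteroatom lone pair (2) give 6 π electrons. Since 6 = 4n+2 (n=1), ring B is aromatic (thiazole).
Rings C and D form a fused bicyclic system (with one nitrogen) with 10 sp² atoms and 10 π electrons from ring double bonds. 10 = 4(2)+2, so the system is aromatic and both rings count as aromatic (quinoline).
Aromatic: B, C, D. Total: 3.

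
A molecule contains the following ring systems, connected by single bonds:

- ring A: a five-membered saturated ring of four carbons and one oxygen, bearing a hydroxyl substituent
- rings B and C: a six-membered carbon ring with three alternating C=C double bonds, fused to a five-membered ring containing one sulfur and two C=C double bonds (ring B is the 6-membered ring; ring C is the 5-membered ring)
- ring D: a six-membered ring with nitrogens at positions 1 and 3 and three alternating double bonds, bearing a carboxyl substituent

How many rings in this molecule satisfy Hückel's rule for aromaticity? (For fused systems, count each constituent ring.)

Ring A has only sp³ atoms, so it is not fully conjugated — not aromatic (tetrahydrofuran).
Rings B and C form a fused bicyclic system (with one sulfur) with 9 sp² atoms and 10 π electrons from ring double bonds plus a heteroatom lone pair. 10 = 4(2)+2, so the system is aromatic and both rings count as aromatic (benzothiophene).
Ring D has a continuous p-orbital overlap around the ring; 3 ring double bonds give 6 π electrons. 6 = 4(1)+2, so ring D is aromatic (pyrimidine).
Aromatic: B, C, D. Total: 3.

3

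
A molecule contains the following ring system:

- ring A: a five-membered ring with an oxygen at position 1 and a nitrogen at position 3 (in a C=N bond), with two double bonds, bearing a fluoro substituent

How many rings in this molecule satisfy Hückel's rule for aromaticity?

1

Ring A is planar and fully conjugated; 2 ring double bonds (4 π electrons) plus a heteroatom lone pair (2) give 6 π electrons. 6 = 4(1)+2, so ring A is aromatic (oxazole).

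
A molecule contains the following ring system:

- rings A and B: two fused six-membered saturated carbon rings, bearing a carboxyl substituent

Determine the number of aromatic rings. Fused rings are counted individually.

Ring A has only sp³ atoms, so it is not fully conjugated — not aromatic (cyclohexane ring).
Ring B has only sp³ atoms, so it is not fully conjugated — not aromatic (cyclohexane ring).
No ring is aromatic. Total: 0.

0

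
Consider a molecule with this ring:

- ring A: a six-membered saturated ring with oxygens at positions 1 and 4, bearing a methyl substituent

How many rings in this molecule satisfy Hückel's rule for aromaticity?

0

Ring A has only sp³ atoms, so it is not fully conjugated — not aromatic (1,4-dioxane).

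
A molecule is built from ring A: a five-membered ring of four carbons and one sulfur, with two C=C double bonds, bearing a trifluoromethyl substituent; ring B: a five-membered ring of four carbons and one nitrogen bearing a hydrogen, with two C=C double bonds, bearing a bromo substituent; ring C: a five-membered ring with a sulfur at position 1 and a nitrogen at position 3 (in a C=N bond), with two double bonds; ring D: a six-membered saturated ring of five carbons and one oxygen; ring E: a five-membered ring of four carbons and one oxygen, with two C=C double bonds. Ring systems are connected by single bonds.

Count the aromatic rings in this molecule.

4

Ring A is fully conjugated (every ring atom contributes a p orbital); 2 ring double bonds (4 π electrons) plus a heteroatom lone pair (2) give 6 π electrons. That satisfies 4n+2 with n=1, so ring A is aromatic (thiophene).
Ring B is fully conjugated (every ring atom contributes a p orbital); 2 ring double bonds (4 π electrons) plus a heteroatom lone pair (2) give 6 π electrons. That satisfies 4n+2 with n=1, so ring B is aromatic (pyrrole).
Ring C is planar and fully conjugated; 2 ring double bonds (4 π electrons) plus a heteroatom lone pair (2) give 6 π electrons. Since 6 = 4n+2 (n=1), ring C is aromatic (thiazole).
Ring D has only sp³ atoms, so it is not fully conjugated — not aromatic (tetrahydropyran).
Ring E is planar and fully conjugated; 2 ring double bonds (4 π electrons) plus a heteroatom lone pair (2) give 6 π electrons. 6 = 4(1)+2, so ring E is aromatic (furan).
Aromatic: A, B, C, E. Total: 4.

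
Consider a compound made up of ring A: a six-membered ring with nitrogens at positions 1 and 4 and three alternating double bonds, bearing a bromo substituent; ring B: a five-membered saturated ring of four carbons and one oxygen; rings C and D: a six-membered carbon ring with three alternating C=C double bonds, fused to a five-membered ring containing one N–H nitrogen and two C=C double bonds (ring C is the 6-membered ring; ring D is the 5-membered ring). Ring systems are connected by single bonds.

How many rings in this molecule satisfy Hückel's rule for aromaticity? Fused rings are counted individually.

3

Ring A is planar and fully conjugated; 3 ring double bonds give 6 π electrons. 6 = 4(1)+2, so ring A is aromatic (pyrazine).
Ring B has only sp³ atoms, so it is not fully conjugated — not aromatic (tetrahydrofuran).
Rings C and D form a fused bicyclic system (with one N–H) with 9 sp² atoms and 10 π electrons from ring double bonds plus a heteroatom lone pair. 10 = 4(2)+2, so the system is aromatic and both rings count as aromatic (indole).
Aromatic: A, C, D. Total: 3.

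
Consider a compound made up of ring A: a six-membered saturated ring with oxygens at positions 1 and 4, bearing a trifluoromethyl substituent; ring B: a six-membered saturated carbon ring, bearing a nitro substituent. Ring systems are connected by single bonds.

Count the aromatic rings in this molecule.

Ring A has only sp³ atoms, so it is not fully conjugated — not aromatic (1,4-dioxane).
Ring B has only sp³ atoms, so it is not fully conjugated — not aromatic (cyclohexane).
No ring is aromatic. Total: 0.

0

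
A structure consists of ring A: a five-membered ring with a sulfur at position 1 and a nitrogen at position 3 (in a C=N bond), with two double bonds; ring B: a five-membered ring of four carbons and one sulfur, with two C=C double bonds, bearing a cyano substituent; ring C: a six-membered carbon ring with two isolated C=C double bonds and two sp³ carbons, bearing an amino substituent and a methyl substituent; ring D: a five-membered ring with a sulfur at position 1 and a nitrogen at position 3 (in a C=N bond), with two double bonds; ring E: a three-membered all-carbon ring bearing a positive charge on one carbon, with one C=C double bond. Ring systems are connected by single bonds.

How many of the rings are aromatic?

4

Ring A has a continuous p-orbital overlap around the ring; 2 ring double bonds (4 π electrons) plus a heteroatom lone pair (2) give 6 π electrons. 6 = 4(1)+2, so ring A is aromatic (thiazole).
Ring B is fully conjugated (every ring atom contributes a p orbital); 2 ring double bonds (4 π electrons) plus a heteroatom lone pair (2) give 6 π electrons. 6 = 4(1)+2, so ring B is aromatic (thiophene).
Ring C has two sp³ carbons, so it is not fully conjugated — not aromatic (1,4-cyclohexadiene).
Ring D has a continuous p-orbital overlap around the ring; 2 ring double bonds (4 π electrons) plus a heteroatom lone pair (2) give 6 π electrons. That satisfies 4n+2 with n=1, so ring D is aromatic (thiazole).
Ring E is planar and fully conjugated; 1 ring double bond (2 π electrons) plus the carbocation's empty p orbital (0, but keeps the ring conjugated) give 2 π electrons. That satisfies 4n+2 with n=0, so ring E is aromatic (cyclopropenyl cation).
Aromatic: A, B, D, E. Total: 4.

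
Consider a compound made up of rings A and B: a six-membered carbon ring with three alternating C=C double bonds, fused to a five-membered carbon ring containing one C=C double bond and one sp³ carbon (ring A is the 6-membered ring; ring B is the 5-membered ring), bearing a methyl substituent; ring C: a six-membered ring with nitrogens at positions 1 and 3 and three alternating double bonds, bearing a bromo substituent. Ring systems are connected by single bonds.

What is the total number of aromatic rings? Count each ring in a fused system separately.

2

Ring A has a continuous p-orbital overlap around the ring; 3 ring double bonds give 6 π electrons. That satisfies 4n+2 with n=1, so ring A is aromatic (benzene ring).
Ring B has one sp³ carbon, so it is not fully conjugated — not aromatic (cyclopentene ring).
Ring C is planar and fully conjugated; 3 ring double bonds give 6 π electrons. Since 6 = 4n+2 (n=1), ring C is aromatic (pyrimidine).
Aromatic: A, C. Total: 2.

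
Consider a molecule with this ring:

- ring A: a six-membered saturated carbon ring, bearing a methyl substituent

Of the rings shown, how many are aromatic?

Ring A has only sp³ atoms, so it is not fully conjugated — not aromatic (cyclohexane).

0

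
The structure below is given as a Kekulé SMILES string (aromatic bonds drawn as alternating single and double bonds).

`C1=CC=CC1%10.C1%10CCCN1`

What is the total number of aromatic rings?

0

The SMILES encodes a five-membered carbon ring with two conjugated C=C double bonds and one sp³ carbon; a five-membered saturated ring of four carbons and one N–H nitrogen.
The 5-membered ring has one sp³ carbon, so it is not fully conjugated — not aromatic (cyclopentadiene).
The 5-membered ring with one N–H has only sp³ atoms, so it is not fully conjugated — not aromatic (pyrrolidine).
None of the rings are aromatic. Total: 0.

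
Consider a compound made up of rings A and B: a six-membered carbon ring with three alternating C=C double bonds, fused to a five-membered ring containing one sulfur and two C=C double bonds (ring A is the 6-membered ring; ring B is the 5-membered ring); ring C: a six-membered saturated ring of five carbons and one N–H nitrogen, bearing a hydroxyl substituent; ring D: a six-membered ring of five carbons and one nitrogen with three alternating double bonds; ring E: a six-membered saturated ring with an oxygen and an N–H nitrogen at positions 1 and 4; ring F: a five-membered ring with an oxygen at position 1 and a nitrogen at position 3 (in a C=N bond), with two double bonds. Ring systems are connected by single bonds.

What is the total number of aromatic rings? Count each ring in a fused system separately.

4

Rings A and B form a fused bicyclic system (with one sulfur) with 9 sp² atoms and 10 π electrons from ring double bonds plus a heteroatom lone pair. 10 = 4(2)+2, so the system is aromatic and both rings count as aromatic (benzothiophene).
Ring C has only sp³ atoms, so it is not fully conjugated — not aromatic (piperidine).
Ring D has a continuous p-orbital overlap around the ring; 3 ring double bonds give 6 π electrons. Since 6 = 4n+2 (n=1), ring D is aromatic (pyridine).
Ring E has only sp³ atoms, so it is not fully conjugated — not aromatic (morpholine).
Ring F is planar and fully conjugated; 2 ring double bonds (4 π electrons) plus a heteroatom lone pair (2) give 6 π electrons. That satisfies 4n+2 with n=1, so ring F is aromatic (oxazole).
Aromatic: A, B, D, F. Total: 4.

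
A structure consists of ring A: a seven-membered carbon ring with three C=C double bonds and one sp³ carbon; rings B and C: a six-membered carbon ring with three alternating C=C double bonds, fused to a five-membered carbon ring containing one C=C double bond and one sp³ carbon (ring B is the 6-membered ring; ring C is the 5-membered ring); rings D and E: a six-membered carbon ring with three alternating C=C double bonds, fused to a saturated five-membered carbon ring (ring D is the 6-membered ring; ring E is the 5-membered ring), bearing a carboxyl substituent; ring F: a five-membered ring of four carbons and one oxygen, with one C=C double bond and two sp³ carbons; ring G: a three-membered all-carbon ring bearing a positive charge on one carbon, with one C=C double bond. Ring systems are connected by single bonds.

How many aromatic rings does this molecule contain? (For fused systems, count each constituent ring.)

Ring A has one sp³ carbon, so it is not fully conjugated — not aromatic (cycloheptatriene).
Ring B is fully conjugated (every ring atom contributes a p orbital); 3 ring double bonds give 6 π electrons. That satisfies 4n+2 with n=1, so ring B is aromatic (benzene ring).
Ring C has one sp³ carbon, so it is not fully conjugated — not aromatic (cyclopentene ring).
Ring D is planar and fully conjugated; 3 ring double bonds give 6 π electrons. 6 = 4(1)+2, so ring D is aromatic (benzene ring).
Ring E has three sp³ carbons, so it is not fully conjugated — not aromatic (cyclopentane ring).
Ring F has two sp³ carbons, so it is not fully conjugated — not aromatic (2,3-dihydrofuran).
Ring G is fully conjugated (every ring atom contributes a p orbital); 1 ring double bond (2 π electrons) plus the carbocation's empty p orbital (0, but keeps the ring conjugated) give 2 π electrons. 2 = 4(0)+2, so ring G is aromatic (cyclopropenyl cation).
Aromatic: B, D, G. Total: 3.

3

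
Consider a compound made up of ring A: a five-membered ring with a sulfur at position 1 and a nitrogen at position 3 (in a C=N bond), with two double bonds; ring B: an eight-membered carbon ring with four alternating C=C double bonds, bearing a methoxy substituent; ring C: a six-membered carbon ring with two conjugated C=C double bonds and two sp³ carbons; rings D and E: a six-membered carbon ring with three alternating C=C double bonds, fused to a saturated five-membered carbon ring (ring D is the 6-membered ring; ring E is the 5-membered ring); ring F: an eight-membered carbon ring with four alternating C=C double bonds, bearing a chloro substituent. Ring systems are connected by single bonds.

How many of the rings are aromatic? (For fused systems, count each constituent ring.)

2

Ring A has a continuous p-orbital overlap around the ring; 2 ring double bonds (4 π electrons) plus a heteroatom lone pair (2) give 6 π electrons. 6 = 4(1)+2, so ring A is aromatic (thiazole).
Ring B has only sp² ring atoms; a planar conformation would have a fully conjugated π system of 8 electrons. But 8 = 4(2), which is 4n not 4n+2, so ring B is not aromatic (cyclooctatetraene) — cyclooctatetraene distorts into a non-planar tub to avoid antiaromaticity.
Ring C has two sp³ carbons, so it is not fully conjugated — not aromatic (1,3-cyclohexadiene).
Ring D is planar and fully conjugated; 3 ring double bonds give 6 π electrons. Since 6 = 4n+2 (n=1), ring D is aromatic (benzene ring).
Ring E has three sp³ carbons, so it is not fully conjugated — not aromatic (cyclopentane ring).
Ring F has only sp² ring atoms; a planar conformation would have a fully conjugated π system of 8 electrons. But 8 = 4(2), which is 4n not 4n+2, so ring F is not aromatic (cyclooctatetraene) — cyclooctatetraene distorts into a non-planar tub to avoid antiaromaticity.
Aromatic: A, D. Total: 2.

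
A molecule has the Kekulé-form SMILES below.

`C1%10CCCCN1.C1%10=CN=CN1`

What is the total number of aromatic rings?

The SMILES encodes a six-membered saturated ring of five carbons and one N–H nitrogen; a five-membered ring with nitrogens at positions 1 and 3 (one bearing H, one in a C=N bond) and two double bonds.
The 6-membered ring with one N–H has only sp³ atoms, so it is not fully conjugated — not aromatic (piperidine).
The 5-membered ring with two nitrogens (one N–H, one =N–) has a continuous p-orbital overlap around the ring; 2 ring double bonds (4 π electrons) plus a heteroatom lone pair (2) give 6 π electrons. 6 = 4(1)+2, so it is aromatic (imidazole).
1 of the 2 rings is aromatic. Total: 1.

1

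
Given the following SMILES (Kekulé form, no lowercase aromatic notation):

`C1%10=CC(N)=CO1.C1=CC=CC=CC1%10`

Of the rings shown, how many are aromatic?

The SMILES encodes a five-membered ring of four carbons and one oxygen, with two C=C double bonds; a seven-membered carbon ring with three C=C double bonds and one sp³ carbon.
The 5-membered ring with one oxygen is planar and fully conjugated; 2 ring double bonds (4 π electrons) plus a heteroatom lone pair (2) give 6 π electrons. 6 = 4(1)+2, so it is aromatic (furan).
The 7-membered ring has one sp³ carbon, so it is not fully conjugated — not aromatic (cycloheptatriene).
1 of the 2 rings is aromatic. Total: 1.

1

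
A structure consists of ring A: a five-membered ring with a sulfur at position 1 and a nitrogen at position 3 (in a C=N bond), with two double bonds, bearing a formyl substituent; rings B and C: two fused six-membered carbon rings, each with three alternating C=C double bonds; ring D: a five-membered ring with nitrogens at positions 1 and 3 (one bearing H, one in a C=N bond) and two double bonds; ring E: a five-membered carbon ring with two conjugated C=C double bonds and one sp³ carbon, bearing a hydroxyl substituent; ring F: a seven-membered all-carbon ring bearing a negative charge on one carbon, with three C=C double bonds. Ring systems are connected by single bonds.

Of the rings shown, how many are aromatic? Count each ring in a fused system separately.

4

Ring A is fully conjugated (every ring atom contributes a p orbital); 2 ring double bonds (4 π electrons) plus a heteroatom lone pair (2) give 6 π electrons. Since 6 = 4n+2 (n=1), ring A is aromatic (thiazole).
Rings B and C form a fused bicyclic system with 10 sp² atoms and 10 π electrons from ring double bonds. 10 = 4(2)+2, so the system is aromatic and both rings count as aromatic (naphthalene).
Ring D is planar and fully conjugated; 2 ring double bonds (4 π electrons) plus a heteroatom lone pair (2) give 6 π electrons. 6 = 4(1)+2, so ring D is aromatic (imidazole).
Ring E has one sp³ carbon, so it is not fully conjugated — not aromatic (cyclopentadiene).
Ring F has only sp² ring atoms; a planar conformation would have a fully conjugated π system of 8 electrons. But 8 = 4(2), which is 4n not 4n+2, so ring F is not aromatic (cycloheptatrienyl anion).
Aromatic: A, B, C, D. Total: 4.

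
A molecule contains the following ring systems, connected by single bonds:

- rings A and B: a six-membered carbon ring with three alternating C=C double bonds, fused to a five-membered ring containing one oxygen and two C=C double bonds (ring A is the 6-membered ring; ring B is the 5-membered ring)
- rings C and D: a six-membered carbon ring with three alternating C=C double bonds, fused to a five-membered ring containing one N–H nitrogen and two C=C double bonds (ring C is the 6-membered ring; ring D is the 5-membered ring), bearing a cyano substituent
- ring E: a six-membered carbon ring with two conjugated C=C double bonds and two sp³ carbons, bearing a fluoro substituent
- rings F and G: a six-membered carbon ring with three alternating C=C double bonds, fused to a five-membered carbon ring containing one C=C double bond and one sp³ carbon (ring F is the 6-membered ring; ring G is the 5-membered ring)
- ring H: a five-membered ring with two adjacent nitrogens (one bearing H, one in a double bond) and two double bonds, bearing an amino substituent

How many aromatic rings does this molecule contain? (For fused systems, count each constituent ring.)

Rings A and B form a fused bicyclic system (with one oxygen) with 9 sp² atoms and 10 π electrons from ring double bonds plus a heteroatom lone pair. 10 = 4(2)+2, so the system is aromatic and both rings count as aromatic (benzofuran).
Rings C and D form a fused bicyclic system (with one N–H) with 9 sp² atoms and 10 π electrons from ring double bonds plus a heteroatom lone pair. 10 = 4(2)+2, so the system is aromatic and both rings count as aromatic (indole).
Ring E has two sp³ carbons, so it is not fully conjugated — not aromatic (1,3-cyclohexadiene).
Ring F is planar and fully conjugated; 3 ring double bonds give 6 π electrons. 6 = 4(1)+2, so ring F is aromatic (benzene ring).
Ring G has one sp³ carbon, so it is not fully conjugated — not aromatic (cyclopentene ring).
Ring H has a continuous p-orbital overlap around the ring; 2 ring double bonds (4 π electrons) plus a heteroatom lone pair (2) give 6 π electrons. That satisfies 4n+2 with n=1, so ring H is aromatic (pyrazole).
Aromatic: A, B, C, D, F, H. Total: 6.

6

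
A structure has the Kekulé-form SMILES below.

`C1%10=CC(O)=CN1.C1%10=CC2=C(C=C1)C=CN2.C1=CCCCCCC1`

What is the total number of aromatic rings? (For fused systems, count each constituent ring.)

The SMILES encodes a five-membered ring of four carbons and one nitrogen bearing a hydrogen, with two C=C double bonds; a six-membered carbon ring with three alternating C=C double bonds, fused to a five-membered ring containing one N–H nitrogen and two C=C double bonds; an eight-membered carbon ring with one C=C double bond.
The 5-membered ring with one N–H has a continuous p-orbital overlap around the ring; 2 ring double bonds (4 π electrons) plus a heteroatom lone pair (2) give 6 π electrons. That satisfies 4n+2 with n=1, so it is aromatic (pyrrole).
The fused 6/5-membered bicyclic (with one N–H) is a single π system with 9 sp² atoms and 10 π electrons from ring double bonds plus a heteroatom lone pair. 10 = 4(2)+2, so the system is aromatic and both rings count as aromatic (indole).
The 8-membered ring has six sp³ carbons, so it is not fully conjugated — not aromatic (cyclooctene).
3 of the 4 rings are aromatic. Total: 3.

3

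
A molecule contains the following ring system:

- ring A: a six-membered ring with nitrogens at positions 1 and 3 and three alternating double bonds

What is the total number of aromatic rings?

Ring A has a continuous p-orbital overlap around the ring; 3 ring double bonds give 6 π electrons. Since 6 = 4n+2 (n=1), ring A is aromatic (pyrimidine).

1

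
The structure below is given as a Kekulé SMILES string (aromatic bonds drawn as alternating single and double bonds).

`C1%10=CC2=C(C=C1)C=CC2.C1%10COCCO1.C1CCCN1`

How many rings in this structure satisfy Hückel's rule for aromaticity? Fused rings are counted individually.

1

The SMILES encodes a six-membered carbon ring with three alternating C=C double bonds, fused to a five-membered carbon ring containing one C=C double bond and one sp³ carbon; a six-membered saturated ring with oxygens at positions 1 and 4; a five-membered saturated ring of four carbons and one N–H nitrogen.
The 6-membered ring is planar and fully conjugated; 3 ring double bonds give 6 π electrons. That satisfies 4n+2 with n=1, so it is aromatic (benzene ring).
The 5-membered ring has one sp³ carbon, so it is not fully conjugated — not aromatic (cyclopentene ring).
The 6-membered ring with two oxygens (1,4) has only sp³ atoms, so it is not fully conjugated — not aromatic (1,4-dioxane).
The 5-membered ring with one N–H has only sp³ atoms, so it is not fully conjugated — not aromatic (pyrrolidine).
1 of the 4 rings is aromatic. Total: 1.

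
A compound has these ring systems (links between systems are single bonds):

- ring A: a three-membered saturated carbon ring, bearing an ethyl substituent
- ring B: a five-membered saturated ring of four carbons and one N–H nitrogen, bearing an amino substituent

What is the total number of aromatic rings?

0

Ring A has only sp³ atoms, so it is not fully conjugated — not aromatic (cyclopropane).
Ring B has only sp³ atoms, so it is not fully conjugated — not aromatic (pyrrolidine).
No ring is aromatic. Total: 0.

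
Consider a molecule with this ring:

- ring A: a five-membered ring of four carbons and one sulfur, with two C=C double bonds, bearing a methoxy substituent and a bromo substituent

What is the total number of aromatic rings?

1

Ring A is planar and fully conjugated; 2 ring double bonds (4 π electrons) plus a heteroatom lone pair (2) give 6 π electrons. Since 6 = 4n+2 (n=1), ring A is aromatic (thiophene).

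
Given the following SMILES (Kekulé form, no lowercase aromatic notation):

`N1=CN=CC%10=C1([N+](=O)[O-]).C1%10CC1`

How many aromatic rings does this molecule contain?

1

The SMILES encodes a six-membered ring with nitrogens at positions 1 and 3 and three alternating double bonds; a three-membered saturated carbon ring.
The 6-membered ring with two nitrogens (1,3) has a continuous p-orbital overlap around the ring; 3 ring double bonds give 6 π electrons. 6 = 4(1)+2, so it is aromatic (pyrimidine).
The 3-membered ring has only sp³ atoms, so it is not fully conjugated — not aromatic (cyclopropane).
1 of the 2 rings is aromatic. Total: 1.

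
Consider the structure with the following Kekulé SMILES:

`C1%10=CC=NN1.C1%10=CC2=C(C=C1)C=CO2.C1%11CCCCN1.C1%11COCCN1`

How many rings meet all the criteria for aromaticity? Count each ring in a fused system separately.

3

The SMILES encodes a five-membered ring with two adjacent nitrogens (one bearing H, one in a double bond) and two double bonds; a six-membered carbon ring with three alternating C=C double bonds, fused to a five-membered ring containing one oxygen and two C=C double bonds; a six-membered saturated ring of five carbons and one N–H nitrogen; a six-membered saturated ring with an oxygen and an N–H nitrogen at positions 1 and 4.
The 5-membered ring with two adjacent nitrogens (one N–H, one =N–) is fully conjugated (every ring atom contributes a p orbital); 2 ring double bonds (4 π electrons) plus a heteroatom lone pair (2) give 6 π electrons. 6 = 4(1)+2, so it is aromatic (pyrazole).
The fused 6/5-membered bicyclic (with one oxygen) is a single π system with 9 sp² atoms and 10 π electrons from ring double bonds plus a heteroatom lone pair. 10 = 4(2)+2, so the system is aromatic and both rings count as aromatic (benzofuran).
The 6-membered ring with one N–H has only sp³ atoms, so it is not fully conjugated — not aromatic (piperidine).
The 6-membered ring with one oxygen and one N–H (1,4) has only sp³ atoms, so it is not fully conjugated — not aromatic (morpholine).
3 of the 5 rings are aromatic. Total: 3.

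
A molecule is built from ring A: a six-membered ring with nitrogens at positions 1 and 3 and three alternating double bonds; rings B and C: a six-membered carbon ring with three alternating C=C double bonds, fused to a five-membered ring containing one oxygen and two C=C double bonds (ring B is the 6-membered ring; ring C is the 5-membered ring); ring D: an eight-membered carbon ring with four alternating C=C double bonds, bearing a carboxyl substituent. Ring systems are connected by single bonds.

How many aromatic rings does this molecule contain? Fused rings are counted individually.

3

Ring A is planar and fully conjugated; 3 ring double bonds give 6 π electrons. That satisfies 4n+2 with n=1, so ring A is aromatic (pyrimidine).
Rings B and C form a fused bicyclic system (with one oxygen) with 9 sp² atoms and 10 π electrons from ring double bonds plus a heteroatom lone pair. 10 = 4(2)+2, so the system is aromatic and both rings count as aromatic (benzofuran).
Ring D has only sp² ring atoms; a planar conformation would have a fully conjugated π system of 8 electrons. But 8 = 4(2), which is 4n not 4n+2, so ring D is not aromatic (cyclooctatetraene) — cyclooctatetraene distorts into a non-planar tub to avoid antiaromaticity.
Aromatic: A, B, C. Total: 3.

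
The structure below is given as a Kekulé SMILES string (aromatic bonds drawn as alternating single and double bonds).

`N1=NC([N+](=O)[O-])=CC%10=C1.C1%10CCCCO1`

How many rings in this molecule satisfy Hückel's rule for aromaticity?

1

The SMILES encodes a six-membered ring with two adjacent nitrogens and three alternating double bonds; a six-membered saturated ring of five carbons and one oxygen.
The 6-membered ring with two nitrogens (1,2) is fully conjugated (every ring atom contributes a p orbital); 3 ring double bonds give 6 π electrons. 6 = 4(1)+2, so it is aromatic (pyridazine).
The 6-membered ring with one oxygen has only sp³ atoms, so it is not fully conjugated — not aromatic (tetrahydropyran).
1 of the 2 rings is aromatic. Total: 1.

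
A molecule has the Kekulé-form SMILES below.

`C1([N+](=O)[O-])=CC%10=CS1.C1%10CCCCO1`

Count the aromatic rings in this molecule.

The SMILES encodes a five-membered ring of four carbons and one sulfur, with two C=C double bonds; a six-membered saturated ring of five carbons and one oxygen.
The 5-membered ring with one sulfur is planar and fully conjugated; 2 ring double bonds (4 π electrons) plus a heteroatom lone pair (2) give 6 π electrons. Since 6 = 4n+2 (n=1), it is aromatic (thiophene).
The 6-membered ring with one oxygen has only sp³ atoms, so it is not fully conjugated — not aromatic (tetrahydropyran).
1 of the 2 rings is aromatic. Total: 1.

1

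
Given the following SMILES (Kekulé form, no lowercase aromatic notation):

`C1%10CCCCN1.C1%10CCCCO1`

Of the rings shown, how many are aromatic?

The SMILES encodes a six-membered saturated ring of five carbons and one N–H nitrogen; a six-membered saturated ring of five carbons and one oxygen.
The 6-membered ring with one N–H has only sp³ atoms, so it is not fully conjugated — not aromatic (piperidine).
The 6-membered ring with one oxygen has only sp³ atoms, so it is not fully conjugated — not aromatic (tetrahydropyran).
None of the rings are aromatic. Total: 0.

0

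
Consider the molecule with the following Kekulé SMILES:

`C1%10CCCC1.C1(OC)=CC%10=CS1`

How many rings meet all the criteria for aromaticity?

1

The SMILES encodes a five-membered saturated carbon ring; a five-membered ring of four carbons and one sulfur, with two C=C double bonds.
The 5-membered ring has only sp³ atoms, so it is not fully conjugated — not aromatic (cyclopentane).
The 5-membered ring with one sulfur has a continuous p-orbital overlap around the ring; 2 ring double bonds (4 π electrons) plus a heteroatom lone pair (2) give 6 π electrons. That satisfies 4n+2 with n=1, so it is aromatic (thiophene).
1 of the 2 rings is aromatic. Total: 1.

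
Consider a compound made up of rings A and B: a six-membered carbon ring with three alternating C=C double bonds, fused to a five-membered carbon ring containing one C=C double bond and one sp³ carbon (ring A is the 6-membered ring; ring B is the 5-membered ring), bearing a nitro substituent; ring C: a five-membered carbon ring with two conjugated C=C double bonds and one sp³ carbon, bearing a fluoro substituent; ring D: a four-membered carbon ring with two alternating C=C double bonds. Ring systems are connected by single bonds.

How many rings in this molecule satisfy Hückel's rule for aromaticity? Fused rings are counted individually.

1

Ring A is fully conjugated (every ring atom contributes a p orbital); 3 ring double bonds give 6 π electrons. Since 6 = 4n+2 (n=1), ring A is aromatic (benzene ring).
Ring B has one sp³ carbon, so it is not fully conjugated — not aromatic (cyclopentene ring).
Ring C has one sp³ carbon, so it is not fully conjugated — not aromatic (cyclopentadiene).
Ring D has only sp² ring atoms; a planar conformation would have a fully conjugated π system of 4 electrons. But 4 = 4(1), which is 4n not 4n+2, so ring D is not aromatic (cyclobutadiene) — cyclobutadiene is antiaromatic and distorts to a rectangle.
Aromatic: A. Total: 1.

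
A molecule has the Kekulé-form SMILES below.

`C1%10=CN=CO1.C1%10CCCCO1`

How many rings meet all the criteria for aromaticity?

The SMILES encodes a five-membered ring with an oxygen at position 1 and a nitrogen at position 3 (in a C=N bond), with two double bonds; a six-membered saturated ring of five carbons and one oxygen.
The 5-membered ring with one oxygen and one =N– has a continuous p-orbital overlap around the ring; 2 ring double bonds (4 π electrons) plus a heteroatom lone pair (2) give 6 π electrons. That satisfies 4n+2 with n=1, so it is aromatic (oxazole).
The 6-membered ring with one oxygen has only sp³ atoms, so it is not fully conjugated — not aromatic (tetrahydropyran).
1 of the 2 rings is aromatic. Total: 1.

1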